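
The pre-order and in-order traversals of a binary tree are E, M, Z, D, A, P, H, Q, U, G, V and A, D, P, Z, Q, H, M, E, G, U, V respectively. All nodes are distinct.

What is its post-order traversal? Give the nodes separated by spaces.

A P D Q H Z M G V U E

The first element of pre-order is the root; it splits in-order into left and right subtrees.
Root E: left subtree has 7 nodes {A, D, P, Z, Q, H, M}, right has 3 {G, U, V}.
  Root M: left subtree has 6 nodes {A, D, P, Z, Q, H}, right has 0 { }.
    Root Z: left subtree has 3 nodes {A, D, P}, right has 2 {Q, H}.
      Root D: left subtree has 1 node {A}, right has 1 {P}.
      Root H: left subtree has 1 node {Q}, right has 0 { }.
  Root U: left subtree has 1 node {G}, right has 1 {V}.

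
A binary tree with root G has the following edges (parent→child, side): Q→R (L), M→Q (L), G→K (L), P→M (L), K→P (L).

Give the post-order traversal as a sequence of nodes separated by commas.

Post-order visits the left subtree, then the right subtree, then the node.
At G: go left to K.
  At K: go left to P.
    At P: go left to M.
      At M: go left to Q.
        At Q: go left to R.
          R is a leaf — visit R.
        At Q: no right child.
        Visit Q.
      At M: no right child.
      Visit M.
    At P: no right child.
    Visit P.
  At K: no right child.
  Visit K.
At G: no right child.
Visit G.

R, Q, M, P, K, G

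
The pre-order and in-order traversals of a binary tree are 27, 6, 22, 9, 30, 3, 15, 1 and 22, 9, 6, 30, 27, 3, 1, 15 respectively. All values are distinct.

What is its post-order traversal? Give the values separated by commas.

9, 22, 30, 6, 1, 15, 3, 27

The first element of pre-order is the root; it splits in-order into left and right subtrees.
Root 27: left subtree has 4 nodes {22, 9, 6, 30}, right has 3 {3, 1, 15}.
  Root 6: left subtree has 2 nodes {22, 9}, right has 1 {30}.
    Root 22: left subtree has 0 nodes { }, right has 1 {9}.
  Root 3: left subtree has 0 nodes { }, right has 2 {1, 15}.
    Root 15: left subtree has 1 node {1}, right has 0 { }.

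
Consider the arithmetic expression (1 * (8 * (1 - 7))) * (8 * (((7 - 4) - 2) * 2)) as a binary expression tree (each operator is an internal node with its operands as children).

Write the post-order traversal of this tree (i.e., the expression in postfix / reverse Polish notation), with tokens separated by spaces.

Post-order on an expression tree gives postfix notation: for each operator, emit left operand, right operand, then the operator.

1 8 1 7 - * * 8 7 4 - 2 - 2 * * *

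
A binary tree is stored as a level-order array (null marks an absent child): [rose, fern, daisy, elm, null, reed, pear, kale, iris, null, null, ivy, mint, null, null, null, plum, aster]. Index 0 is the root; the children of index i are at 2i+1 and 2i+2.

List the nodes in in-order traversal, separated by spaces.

kale plum elm aster iris fern rose ivy reed mint daisy pear

In-order visits the left subtree, then the node, then the right subtree.
At rose: go left to fern.
  At fern: go left to elm.
    At elm: go left to kale.
      At kale: no left child.
      Visit kale.
      At kale: go right to plum.
        plum is a leaf — visit plum.
    Visit elm.
    At elm: go right to iris.
      At iris: go left to aster.
        aster is a leaf — visit aster.
      Visit iris.
      At iris: no right child.
  Visit fern.
  At fern: no right child.
Visit rose.
At rose: go right to daisy.
  At daisy: go left to reed.
    At reed: go left to ivy.
      ivy is a leaf — visit ivy.
    Visit reed.
    At reed: go right to mint.
      mint is a leaf — visit mint.
  Visit daisy.
  At daisy: go right to pear.
    pear is a leaf — visit pear.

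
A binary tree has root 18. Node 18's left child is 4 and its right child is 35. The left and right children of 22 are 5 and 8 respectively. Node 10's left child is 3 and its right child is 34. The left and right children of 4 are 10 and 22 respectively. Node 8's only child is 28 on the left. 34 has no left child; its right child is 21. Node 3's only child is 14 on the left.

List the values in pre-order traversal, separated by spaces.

18 4 10 3 14 34 21 22 5 8 28 35

Pre-order visits the node, then its left subtree, then its right subtree.
Visit 18.
At 18: go left to 4.
  Visit 4.
  At 4: go left to 10.
    Visit 10.
    At 10: go left to 3.
      Visit 3.
      At 3: go left to 14.
        14 is a leaf — visit 14.
      At 3: no right child.
    At 10: go right to 34.
      Visit 34.
      At 34: no left child.
      At 34: go right to 21.
        21 is a leaf — visit 21.
  At 4: go right to 22.
    Visit 22.
    At 22: go left to 5.
      5 is a leaf — visit 5.
    At 22: go right to 8.
      Visit 8.
      At 8: go left to 28.
        28 is a leaf — visit 28.
      At 8: no right child.
At 18: go right to 35.
  35 is a leaf — visit 35.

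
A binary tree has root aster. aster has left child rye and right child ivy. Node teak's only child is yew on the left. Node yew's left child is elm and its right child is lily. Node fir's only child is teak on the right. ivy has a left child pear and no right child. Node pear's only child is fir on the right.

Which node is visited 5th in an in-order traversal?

elm

In-order visits the left subtree, then the node, then the right subtree.
At aster: go left to rye.
  rye is a leaf — visit rye.
Visit aster.
At aster: go right to ivy.
  At ivy: go left to pear.
    At pear: no left child.
    Visit pear.
    At pear: go right to fir.
      At fir: no left child.
      Visit fir.
      At fir: go right to teak.
        At teak: go left to yew.
          At yew: go left to elm.
            elm is a leaf — visit elm.
          Visit yew.
          At yew: go right to lily.
            lily is a leaf — visit lily.
        Visit teak.
        At teak: no right child.
  Visit ivy.
  At ivy: no right child.
Full in-order sequence: rye, aster, pear, fir, elm, yew, lily, teak, ivy.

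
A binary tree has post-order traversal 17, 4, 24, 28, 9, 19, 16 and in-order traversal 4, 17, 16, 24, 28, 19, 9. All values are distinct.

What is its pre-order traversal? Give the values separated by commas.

The last element of post-order is the root; it splits in-order into left and right subtrees.
Root 16: left subtree has 2 nodes {4, 17}, right has 4 {24, 28, 19, 9}.
  Root 4: left subtree has 0 nodes { }, right has 1 {17}.
  Root 19: left subtree has 2 nodes {24, 28}, right has 1 {9}.
    Root 28: left subtree has 1 node {24}, right has 0 { }.

16, 4, 17, 19, 28, 24, 9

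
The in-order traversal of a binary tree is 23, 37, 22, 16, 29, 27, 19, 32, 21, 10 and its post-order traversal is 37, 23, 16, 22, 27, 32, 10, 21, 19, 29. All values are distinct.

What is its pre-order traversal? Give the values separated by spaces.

The last element of post-order is the root; it splits in-order into left and right subtrees.
Root 29: left subtree has 4 nodes {23, 37, 22, 16}, right has 5 {27, 19, 32, 21, 10}.
  Root 22: left subtree has 2 nodes {23, 37}, right has 1 {16}.
    Root 23: left subtree has 0 nodes { }, right has 1 {37}.
  Root 19: left subtree has 1 node {27}, right has 3 {32, 21, 10}.
    Root 21: left subtree has 1 node {32}, right has 1 {10}.

29 22 23 37 16 19 27 21 32 10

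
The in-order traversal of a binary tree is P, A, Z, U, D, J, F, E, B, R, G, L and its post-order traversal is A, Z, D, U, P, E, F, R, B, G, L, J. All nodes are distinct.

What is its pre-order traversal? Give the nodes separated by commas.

J, P, U, Z, A, D, L, G, B, F, E, R

The last element of post-order is the root; it splits in-order into left and right subtrees.
Root J: left subtree has 5 nodes {P, A, Z, U, D}, right has 6 {F, E, B, R, G, L}.
  Root P: left subtree has 0 nodes { }, right has 4 {A, Z, U, D}.
    Root U: left subtree has 2 nodes {A, Z}, right has 1 {D}.
      Root Z: left subtree has 1 node {A}, right has 0 { }.
  Root L: left subtree has 5 nodes {F, E, B, R, G}, right has 0 { }.
    Root G: left subtree has 4 nodes {F, E, B, R}, right has 0 { }.
      Root B: left subtree has 2 nodes {F, E}, right has 1 {R}.
        Root F: left subtree has 0 nodes { }, right has 1 {E}.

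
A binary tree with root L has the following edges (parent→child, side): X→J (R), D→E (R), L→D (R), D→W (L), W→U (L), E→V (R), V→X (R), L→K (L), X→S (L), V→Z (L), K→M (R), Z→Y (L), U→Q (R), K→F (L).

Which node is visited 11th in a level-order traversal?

Level-order visits nodes level by level from the root, left to right within each level.
Level 0: L
Level 1: K, D
Level 2: F, M, W, E
Level 3: U, V
Level 4: Q, Z, X
Level 5: Y, S, J
Full level-order sequence: L, K, D, F, M, W, E, U, V, Q, Z, X, Y, S, J.

Z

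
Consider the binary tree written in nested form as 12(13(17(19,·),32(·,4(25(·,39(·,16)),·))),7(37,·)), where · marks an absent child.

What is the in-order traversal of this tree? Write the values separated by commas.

In-order visits the left subtree, then the node, then the right subtree.
At 12: go left to 13.
  At 13: go left to 17.
    At 17: go left to 19.
      19 is a leaf — visit 19.
    Visit 17.
    At 17: no right child.
  Visit 13.
  At 13: go right to 32.
    At 32: no left child.
    Visit 32.
    At 32: go right to 4.
      At 4: go left to 25.
        At 25: no left child.
        Visit 25.
        At 25: go right to 39.
          At 39: no left child.
          Visit 39.
          At 39: go right to 16.
            16 is a leaf — visit 16.
      Visit 4.
      At 4: no right child.
Visit 12.
At 12: go right to 7.
  At 7: go left to 37.
    37 is a leaf — visit 37.
  Visit 7.
  At 7: no right child.

19, 17, 13, 32, 25, 39, 16, 4, 12, 37, 7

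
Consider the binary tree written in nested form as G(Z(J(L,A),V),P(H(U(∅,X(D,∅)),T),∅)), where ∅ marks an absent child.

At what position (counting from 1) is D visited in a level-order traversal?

Level-order visits nodes level by level from the root, left to right within each level.
Level 0: G
Level 1: Z, P
Level 2: J, V, H
Level 3: L, A, U, T
Level 4: X
Level 5: D
Full level-order sequence: G, Z, P, J, V, H, L, A, U, T, X, D.

12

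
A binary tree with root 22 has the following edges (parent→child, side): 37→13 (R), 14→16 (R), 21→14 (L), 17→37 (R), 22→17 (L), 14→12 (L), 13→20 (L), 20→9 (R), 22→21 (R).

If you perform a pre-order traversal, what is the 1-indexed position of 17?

Pre-order visits the node, then its left subtree, then its right subtree.
Visit 22.
At 22: go left to 17.
  Visit 17.
  At 17: no left child.
  At 17: go right to 37.
    Visit 37.
    At 37: no left child.
    At 37: go right to 13.
      Visit 13.
      At 13: go left to 20.
        Visit 20.
        At 20: no left child.
        At 20: go right to 9.
          9 is a leaf — visit 9.
      At 13: no right child.
At 22: go right to 21.
  Visit 21.
  At 21: go left to 14.
    Visit 14.
    At 14: go left to 12.
      12 is a leaf — visit 12.
    At 14: go right to 16.
      16 is a leaf — visit 16.
  At 21: no right child.
Full pre-order sequence: 22, 17, 37, 13, 20, 9, 21, 14, 12, 16.

2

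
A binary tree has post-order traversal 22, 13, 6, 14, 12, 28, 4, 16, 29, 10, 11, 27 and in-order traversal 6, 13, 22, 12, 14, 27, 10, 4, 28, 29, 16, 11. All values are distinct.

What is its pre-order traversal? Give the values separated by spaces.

The last element of post-order is the root; it splits in-order into left and right subtrees.
Root 27: left subtree has 5 nodes {6, 13, 22, 12, 14}, right has 6 {10, 4, 28, 29, 16, 11}.
  Root 12: left subtree has 3 nodes {6, 13, 22}, right has 1 {14}.
    Root 6: left subtree has 0 nodes { }, right has 2 {13, 22}.
      Root 13: left subtree has 0 nodes { }, right has 1 {22}.
  Root 11: left subtree has 5 nodes {10, 4, 28, 29, 16}, right has 0 { }.
    Root 10: left subtree has 0 nodes { }, right has 4 {4, 28, 29, 16}.
      Root 29: left subtree has 2 nodes {4, 28}, right has 1 {16}.
        Root 4: left subtree has 0 nodes { }, right has 1 {28}.

27 12 6 13 22 14 11 10 29 4 28 16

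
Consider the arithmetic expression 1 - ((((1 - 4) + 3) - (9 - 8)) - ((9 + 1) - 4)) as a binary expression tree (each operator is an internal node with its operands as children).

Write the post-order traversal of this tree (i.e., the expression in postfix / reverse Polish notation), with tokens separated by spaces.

Post-order on an expression tree gives postfix notation: for each operator, emit left operand, right operand, then the operator.

1 1 4 - 3 + 9 8 - - 9 1 + 4 - - -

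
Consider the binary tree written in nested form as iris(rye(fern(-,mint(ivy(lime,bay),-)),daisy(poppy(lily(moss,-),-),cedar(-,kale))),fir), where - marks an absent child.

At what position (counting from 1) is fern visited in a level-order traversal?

Level-order visits nodes level by level from the root, left to right within each level.
Level 0: iris
Level 1: rye, fir
Level 2: fern, daisy
Level 3: mint, poppy, cedar
Level 4: ivy, lily, kale
Level 5: lime, bay, moss
Full level-order sequence: iris, rye, fir, fern, daisy, mint, poppy, cedar, ivy, lily, kale, lime, bay, moss.

4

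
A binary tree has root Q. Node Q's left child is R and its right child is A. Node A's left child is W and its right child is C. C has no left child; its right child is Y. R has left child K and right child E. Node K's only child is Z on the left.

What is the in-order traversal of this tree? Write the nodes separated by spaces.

Z K R E Q W A C Y

In-order visits the left subtree, then the node, then the right subtree.
At Q: go left to R.
  At R: go left to K.
    At K: go left to Z.
      Z is a leaf — visit Z.
    Visit K.
    At K: no right child.
  Visit R.
  At R: go right to E.
    E is a leaf — visit E.
Visit Q.
At Q: go right to A.
  At A: go left to W.
    W is a leaf — visit W.
  Visit A.
  At A: go right to C.
    At C: no left child.
    Visit C.
    At C: go right to Y.
      Y is a leaf — visit Y.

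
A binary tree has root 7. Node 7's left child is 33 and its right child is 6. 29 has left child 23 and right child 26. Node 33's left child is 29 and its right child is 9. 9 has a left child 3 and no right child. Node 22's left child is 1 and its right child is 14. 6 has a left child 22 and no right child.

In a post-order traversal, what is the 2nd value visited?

Post-order visits the left subtree, then the right subtree, then the node.
At 7: go left to 33.
  At 33: go left to 29.
    At 29: go left to 23.
      23 is a leaf — visit 23.
    At 29: go right to 26.
      26 is a leaf — visit 26.
    Visit 29.
  At 33: go right to 9.
    At 9: go left to 3.
      3 is a leaf — visit 3.
    At 9: no right child.
    Visit 9.
  Visit 33.
At 7: go right to 6.
  At 6: go left to 22.
    At 22: go left to 1.
      1 is a leaf — visit 1.
    At 22: go right to 14.
      14 is a leaf — visit 14.
    Visit 22.
  At 6: no right child.
  Visit 6.
Visit 7.
Full post-order sequence: 23, 26, 29, 3, 9, 33, 1, 14, 22, 6, 7.

26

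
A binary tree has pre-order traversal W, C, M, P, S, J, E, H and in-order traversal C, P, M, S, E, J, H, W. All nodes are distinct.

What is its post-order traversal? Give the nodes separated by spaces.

P E H J S M C W

The first element of pre-order is the root; it splits in-order into left and right subtrees.
Root W: left subtree has 7 nodes {C, P, M, S, E, J, H}, right has 0 { }.
  Root C: left subtree has 0 nodes { }, right has 6 {P, M, S, E, J, H}.
    Root M: left subtree has 1 node {P}, right has 4 {S, E, J, H}.
      Root S: left subtree has 0 nodes { }, right has 3 {E, J, H}.
        Root J: left subtree has 1 node {E}, right has 1 {H}.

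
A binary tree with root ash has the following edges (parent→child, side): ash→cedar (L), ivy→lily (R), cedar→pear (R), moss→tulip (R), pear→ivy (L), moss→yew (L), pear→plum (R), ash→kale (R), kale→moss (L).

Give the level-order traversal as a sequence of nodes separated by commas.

Level-order visits nodes level by level from the root, left to right within each level.
Level 0: ash
Level 1: cedar, kale
Level 2: pear, moss
Level 3: ivy, plum, yew, tulip
Level 4: lily

ash, cedar, kale, pear, moss, ivy, plum, yew, tulip, lily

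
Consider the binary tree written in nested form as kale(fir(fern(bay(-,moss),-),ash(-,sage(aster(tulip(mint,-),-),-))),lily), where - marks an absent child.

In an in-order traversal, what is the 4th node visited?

In-order visits the left subtree, then the node, then the right subtree.
At kale: go left to fir.
  At fir: go left to fern.
    At fern: go left to bay.
      At bay: no left child.
      Visit bay.
      At bay: go right to moss.
        moss is a leaf — visit moss.
    Visit fern.
    At fern: no right child.
  Visit fir.
  At fir: go right to ash.
    At ash: no left child.
    Visit ash.
    At ash: go right to sage.
      At sage: go left to aster.
        At aster: go left to tulip.
          At tulip: go left to mint.
            mint is a leaf — visit mint.
          Visit tulip.
          At tulip: no right child.
        Visit aster.
        At aster: no right child.
      Visit sage.
      At sage: no right child.
Visit kale.
At kale: go right to lily.
  lily is a leaf — visit lily.
Full in-order sequence: bay, moss, fern, fir, ash, mint, tulip, aster, sage, kale, lily.

fir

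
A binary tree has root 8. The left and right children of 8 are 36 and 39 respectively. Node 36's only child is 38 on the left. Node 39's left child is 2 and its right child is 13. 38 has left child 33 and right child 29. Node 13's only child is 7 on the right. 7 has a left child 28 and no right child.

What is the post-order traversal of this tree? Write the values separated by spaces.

33 29 38 36 2 28 7 13 39 8

Post-order visits the left subtree, then the right subtree, then the node.
At 8: go left to 36.
  At 36: go left to 38.
    At 38: go left to 33.
      33 is a leaf — visit 33.
    At 38: go right to 29.
      29 is a leaf — visit 29.
    Visit 38.
  At 36: no right child.
  Visit 36.
At 8: go right to 39.
  At 39: go left to 2.
    2 is a leaf — visit 2.
  At 39: go right to 13.
    At 13: no left child.
    At 13: go right to 7.
      At 7: go left to 28.
        28 is a leaf — visit 28.
      At 7: no right child.
      Visit 7.
    Visit 13.
  Visit 39.
Visit 8.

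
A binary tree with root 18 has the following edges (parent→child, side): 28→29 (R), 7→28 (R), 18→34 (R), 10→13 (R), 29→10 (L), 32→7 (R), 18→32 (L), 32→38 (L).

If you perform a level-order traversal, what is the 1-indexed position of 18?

Level-order visits nodes level by level from the root, left to right within each level.
Level 0: 18
Level 1: 32, 34
Level 2: 38, 7
Level 3: 28
Level 4: 29
Level 5: 10
Level 6: 13
Full level-order sequence: 18, 32, 34, 38, 7, 28, 29, 10, 13.

1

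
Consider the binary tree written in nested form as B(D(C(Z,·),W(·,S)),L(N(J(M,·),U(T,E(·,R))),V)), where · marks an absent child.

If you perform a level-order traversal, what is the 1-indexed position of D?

Level-order visits nodes level by level from the root, left to right within each level.
Level 0: B
Level 1: D, L
Level 2: C, W, N, V
Level 3: Z, S, J, U
Level 4: M, T, E
Level 5: R
Full level-order sequence: B, D, L, C, W, N, V, Z, S, J, U, M, T, E, R.

2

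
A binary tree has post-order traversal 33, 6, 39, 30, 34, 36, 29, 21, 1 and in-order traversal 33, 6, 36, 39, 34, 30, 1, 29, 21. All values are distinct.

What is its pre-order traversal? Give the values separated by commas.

1, 36, 6, 33, 34, 39, 30, 21, 29

The last element of post-order is the root; it splits in-order into left and right subtrees.
Root 1: left subtree has 6 nodes {33, 6, 36, 39, 34, 30}, right has 2 {29, 21}.
  Root 36: left subtree has 2 nodes {33, 6}, right has 3 {39, 34, 30}.
    Root 6: left subtree has 1 node {33}, right has 0 { }.
    Root 34: left subtree has 1 node {39}, right has 1 {30}.
  Root 21: left subtree has 1 node {29}, right has 0 { }.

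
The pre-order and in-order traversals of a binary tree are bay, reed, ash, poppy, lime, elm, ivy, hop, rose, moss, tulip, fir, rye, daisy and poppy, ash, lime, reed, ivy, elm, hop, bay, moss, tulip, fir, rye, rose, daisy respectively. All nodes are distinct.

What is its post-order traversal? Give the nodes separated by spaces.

poppy lime ash ivy hop elm reed rye fir tulip moss daisy rose bay

The first element of pre-order is the root; it splits in-order into left and right subtrees.
Root bay: left subtree has 7 nodes {poppy, ash, lime, reed, ivy, elm, hop}, right has 6 {moss, tulip, fir, rye, rose, daisy}.
  Root reed: left subtree has 3 nodes {poppy, ash, lime}, right has 3 {ivy, elm, hop}.
    Root ash: left subtree has 1 node {poppy}, right has 1 {lime}.
    Root elm: left subtree has 1 node {ivy}, right has 1 {hop}.
  Root rose: left subtree has 4 nodes {moss, tulip, fir, rye}, right has 1 {daisy}.
    Root moss: left subtree has 0 nodes { }, right has 3 {tulip, fir, rye}.
      Root tulip: left subtree has 0 nodes { }, right has 2 {fir, rye}.
        Root fir: left subtree has 0 nodes { }, right has 1 {rye}.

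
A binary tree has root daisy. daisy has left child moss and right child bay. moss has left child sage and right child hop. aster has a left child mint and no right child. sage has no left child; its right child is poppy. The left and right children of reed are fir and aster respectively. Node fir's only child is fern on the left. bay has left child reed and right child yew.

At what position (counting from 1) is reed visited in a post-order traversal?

Post-order visits the left subtree, then the right subtree, then the node.
At daisy: go left to moss.
  At moss: go left to sage.
    At sage: no left child.
    At sage: go right to poppy.
      poppy is a leaf — visit poppy.
    Visit sage.
  At moss: go right to hop.
    hop is a leaf — visit hop.
  Visit moss.
At daisy: go right to bay.
  At bay: go left to reed.
    At reed: go left to fir.
      At fir: go left to fern.
        fern is a leaf — visit fern.
      At fir: no right child.
      Visit fir.
    At reed: go right to aster.
      At aster: go left to mint.
        mint is a leaf — visit mint.
      At aster: no right child.
      Visit aster.
    Visit reed.
  At bay: go right to yew.
    yew is a leaf — visit yew.
  Visit bay.
Visit daisy.
Full post-order sequence: poppy, sage, hop, moss, fern, fir, mint, aster, reed, yew, bay, daisy.

9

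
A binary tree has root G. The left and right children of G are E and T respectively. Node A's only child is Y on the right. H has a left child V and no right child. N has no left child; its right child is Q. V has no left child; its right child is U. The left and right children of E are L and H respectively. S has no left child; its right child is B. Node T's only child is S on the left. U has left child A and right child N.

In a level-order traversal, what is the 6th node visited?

Level-order visits nodes level by level from the root, left to right within each level.
Level 0: G
Level 1: E, T
Level 2: L, H, S
Level 3: V, B
Level 4: U
Level 5: A, N
Level 6: Y, Q
Full level-order sequence: G, E, T, L, H, S, V, B, U, A, N, Y, Q.

S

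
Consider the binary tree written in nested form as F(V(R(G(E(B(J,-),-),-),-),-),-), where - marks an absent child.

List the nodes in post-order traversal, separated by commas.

J, B, E, G, R, V, F

Post-order visits the left subtree, then the right subtree, then the node.
At F: go left to V.
  At V: go left to R.
    At R: go left to G.
      At G: go left to E.
        At E: go left to B.
          At B: go left to J.
            J is a leaf — visit J.
          At B: no right child.
          Visit B.
        At E: no right child.
        Visit E.
      At G: no right child.
      Visit G.
    At R: no right child.
    Visit R.
  At V: no right child.
  Visit V.
At F: no right child.
Visit F.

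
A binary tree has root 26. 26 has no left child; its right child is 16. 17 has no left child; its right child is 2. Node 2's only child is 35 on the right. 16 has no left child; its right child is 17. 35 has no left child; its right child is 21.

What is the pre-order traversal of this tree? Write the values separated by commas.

26, 16, 17, 2, 35, 21

Pre-order visits the node, then its left subtree, then its right subtree.
Visit 26.
At 26: no left child.
At 26: go right to 16.
  Visit 16.
  At 16: no left child.
  At 16: go right to 17.
    Visit 17.
    At 17: no left child.
    At 17: go right to 2.
      Visit 2.
      At 2: no left child.
      At 2: go right to 35.
        Visit 35.
        At 35: no left child.
        At 35: go right to 21.
          21 is a leaf — visit 21.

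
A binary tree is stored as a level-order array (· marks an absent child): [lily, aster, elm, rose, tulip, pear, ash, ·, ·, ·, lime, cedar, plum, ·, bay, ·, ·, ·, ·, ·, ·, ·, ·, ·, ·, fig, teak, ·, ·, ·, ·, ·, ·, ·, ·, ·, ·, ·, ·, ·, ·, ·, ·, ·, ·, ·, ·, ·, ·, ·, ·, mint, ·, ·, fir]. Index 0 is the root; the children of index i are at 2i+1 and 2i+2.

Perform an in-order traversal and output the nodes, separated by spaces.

rose aster tulip lime lily cedar pear mint fig plum teak fir elm ash bay

In-order visits the left subtree, then the node, then the right subtree.
At lily: go left to aster.
  At aster: go left to rose.
    rose is a leaf — visit rose.
  Visit aster.
  At aster: go right to tulip.
    At tulip: no left child.
    Visit tulip.
    At tulip: go right to lime.
      lime is a leaf — visit lime.
Visit lily.
At lily: go right to elm.
  At elm: go left to pear.
    At pear: go left to cedar.
      cedar is a leaf — visit cedar.
    Visit pear.
    At pear: go right to plum.
      At plum: go left to fig.
        At fig: go left to mint.
          mint is a leaf — visit mint.
        Visit fig.
        At fig: no right child.
      Visit plum.
      At plum: go right to teak.
        At teak: no left child.
        Visit teak.
        At teak: go right to fir.
          fir is a leaf — visit fir.
  Visit elm.
  At elm: go right to ash.
    At ash: no left child.
    Visit ash.
    At ash: go right to bay.
      bay is a leaf — visit bay.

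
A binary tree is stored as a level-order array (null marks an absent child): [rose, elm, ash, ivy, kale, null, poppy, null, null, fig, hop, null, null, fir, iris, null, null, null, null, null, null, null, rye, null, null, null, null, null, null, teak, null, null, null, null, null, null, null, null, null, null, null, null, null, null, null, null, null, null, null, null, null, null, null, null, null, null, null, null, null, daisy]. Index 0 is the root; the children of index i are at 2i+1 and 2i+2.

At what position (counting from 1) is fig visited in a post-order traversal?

2

Post-order visits the left subtree, then the right subtree, then the node.
At rose: go left to elm.
  At elm: go left to ivy.
    ivy is a leaf — visit ivy.
  At elm: go right to kale.
    At kale: go left to fig.
      fig is a leaf — visit fig.
    At kale: go right to hop.
      At hop: no left child.
      At hop: go right to rye.
        rye is a leaf — visit rye.
      Visit hop.
    Visit kale.
  Visit elm.
At rose: go right to ash.
  At ash: no left child.
  At ash: go right to poppy.
    At poppy: go left to fir.
      fir is a leaf — visit fir.
    At poppy: go right to iris.
      At iris: go left to teak.
        At teak: go left to daisy.
          daisy is a leaf — visit daisy.
        At teak: no right child.
        Visit teak.
      At iris: no right child.
      Visit iris.
    Visit poppy.
  Visit ash.
Visit rose.
Full post-order sequence: ivy, fig, rye, hop, kale, elm, fir, daisy, teak, iris, poppy, ash, rose.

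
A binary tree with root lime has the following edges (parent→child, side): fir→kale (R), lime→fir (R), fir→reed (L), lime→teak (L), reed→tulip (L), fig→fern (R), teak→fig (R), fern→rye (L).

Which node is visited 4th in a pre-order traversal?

fern

Pre-order visits the node, then its left subtree, then its right subtree.
Visit lime.
At lime: go left to teak.
  Visit teak.
  At teak: no left child.
  At teak: go right to fig.
    Visit fig.
    At fig: no left child.
    At fig: go right to fern.
      Visit fern.
      At fern: go left to rye.
        rye is a leaf — visit rye.
      At fern: no right child.
At lime: go right to fir.
  Visit fir.
  At fir: go left to reed.
    Visit reed.
    At reed: go left to tulip.
      tulip is a leaf — visit tulip.
    At reed: no right child.
  At fir: go right to kale.
    kale is a leaf — visit kale.
Full pre-order sequence: lime, teak, fig, fern, rye, fir, reed, tulip, kale.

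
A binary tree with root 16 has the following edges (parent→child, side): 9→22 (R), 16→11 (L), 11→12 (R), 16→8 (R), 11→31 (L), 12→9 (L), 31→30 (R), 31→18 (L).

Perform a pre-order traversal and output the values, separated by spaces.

16 11 31 18 30 12 9 22 8

Pre-order visits the node, then its left subtree, then its right subtree.
Visit 16.
At 16: go left to 11.
  Visit 11.
  At 11: go left to 31.
    Visit 31.
    At 31: go left to 18.
      18 is a leaf — visit 18.
    At 31: go right to 30.
      30 is a leaf — visit 30.
  At 11: go right to 12.
    Visit 12.
    At 12: go left to 9.
      Visit 9.
      At 9: no left child.
      At 9: go right to 22.
        22 is a leaf — visit 22.
    At 12: no right child.
At 16: go right to 8.
  8 is a leaf — visit 8.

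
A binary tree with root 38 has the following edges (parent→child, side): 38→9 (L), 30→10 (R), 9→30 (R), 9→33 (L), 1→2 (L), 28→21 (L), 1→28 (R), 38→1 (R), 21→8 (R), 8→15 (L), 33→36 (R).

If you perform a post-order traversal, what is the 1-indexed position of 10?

Post-order visits the left subtree, then the right subtree, then the node.
At 38: go left to 9.
  At 9: go left to 33.
    At 33: no left child.
    At 33: go right to 36.
      36 is a leaf — visit 36.
    Visit 33.
  At 9: go right to 30.
    At 30: no left child.
    At 30: go right to 10.
      10 is a leaf — visit 10.
    Visit 30.
  Visit 9.
At 38: go right to 1.
  At 1: go left to 2.
    2 is a leaf — visit 2.
  At 1: go right to 28.
    At 28: go left to 21.
      At 21: no left child.
      At 21: go right to 8.
        At 8: go left to 15.
          15 is a leaf — visit 15.
        At 8: no right child.
        Visit 8.
      Visit 21.
    At 28: no right child.
    Visit 28.
  Visit 1.
Visit 38.
Full post-order sequence: 36, 33, 10, 30, 9, 2, 15, 8, 21, 28, 1, 38.

3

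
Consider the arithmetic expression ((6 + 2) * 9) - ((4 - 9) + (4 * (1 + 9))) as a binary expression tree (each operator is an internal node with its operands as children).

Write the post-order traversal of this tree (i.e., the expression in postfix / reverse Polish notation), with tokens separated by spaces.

6 2 + 9 * 4 9 - 4 1 9 + * + -

Post-order on an expression tree gives postfix notation: for each operator, emit left operand, right operand, then the operator.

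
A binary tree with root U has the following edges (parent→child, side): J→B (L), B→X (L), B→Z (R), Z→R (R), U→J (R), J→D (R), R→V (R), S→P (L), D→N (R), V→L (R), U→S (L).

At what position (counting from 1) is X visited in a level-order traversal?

7

Level-order visits nodes level by level from the root, left to right within each level.
Level 0: U
Level 1: S, J
Level 2: P, B, D
Level 3: X, Z, N
Level 4: R
Level 5: V
Level 6: L
Full level-order sequence: U, S, J, P, B, D, X, Z, N, R, V, L.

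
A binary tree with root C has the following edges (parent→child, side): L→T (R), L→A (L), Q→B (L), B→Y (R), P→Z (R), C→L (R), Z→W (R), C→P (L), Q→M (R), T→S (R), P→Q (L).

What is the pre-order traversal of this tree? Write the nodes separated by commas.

C, P, Q, B, Y, M, Z, W, L, A, T, S

Pre-order visits the node, then its left subtree, then its right subtree.
Visit C.
At C: go left to P.
  Visit P.
  At P: go left to Q.
    Visit Q.
    At Q: go left to B.
      Visit B.
      At B: no left child.
      At B: go right to Y.
        Y is a leaf — visit Y.
    At Q: go right to M.
      M is a leaf — visit M.
  At P: go right to Z.
    Visit Z.
    At Z: no left child.
    At Z: go right to W.
      W is a leaf — visit W.
At C: go right to L.
  Visit L.
  At L: go left to A.
    A is a leaf — visit A.
  At L: go right to T.
    Visit T.
    At T: no left child.
    At T: go right to S.
      S is a leaf — visit S.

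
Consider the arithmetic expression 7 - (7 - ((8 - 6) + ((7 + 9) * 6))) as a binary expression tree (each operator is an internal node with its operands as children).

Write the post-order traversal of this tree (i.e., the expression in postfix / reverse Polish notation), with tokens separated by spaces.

7 7 8 6 - 7 9 + 6 * + - -

Post-order on an expression tree gives postfix notation: for each operator, emit left operand, right operand, then the operator.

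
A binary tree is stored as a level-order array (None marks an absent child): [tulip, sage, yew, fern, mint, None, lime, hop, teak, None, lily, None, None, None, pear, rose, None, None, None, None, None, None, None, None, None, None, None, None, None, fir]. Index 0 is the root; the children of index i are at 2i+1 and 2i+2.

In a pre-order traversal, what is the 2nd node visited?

sage

Pre-order visits the node, then its left subtree, then its right subtree.
Visit tulip.
At tulip: go left to sage.
  Visit sage.
  At sage: go left to fern.
    Visit fern.
    At fern: go left to hop.
      Visit hop.
      At hop: go left to rose.
        rose is a leaf — visit rose.
      At hop: no right child.
    At fern: go right to teak.
      teak is a leaf — visit teak.
  At sage: go right to mint.
    Visit mint.
    At mint: no left child.
    At mint: go right to lily.
      lily is a leaf — visit lily.
At tulip: go right to yew.
  Visit yew.
  At yew: no left child.
  At yew: go right to lime.
    Visit lime.
    At lime: no left child.
    At lime: go right to pear.
      Visit pear.
      At pear: go left to fir.
        fir is a leaf — visit fir.
      At pear: no right child.
Full pre-order sequence: tulip, sage, fern, hop, rose, teak, mint, lily, yew, lime, pear, fir.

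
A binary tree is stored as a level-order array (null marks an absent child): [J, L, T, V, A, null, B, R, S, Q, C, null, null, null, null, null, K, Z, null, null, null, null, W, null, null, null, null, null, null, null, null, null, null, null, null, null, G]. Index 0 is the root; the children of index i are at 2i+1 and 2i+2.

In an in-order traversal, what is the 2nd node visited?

In-order visits the left subtree, then the node, then the right subtree.
At J: go left to L.
  At L: go left to V.
    At V: go left to R.
      At R: no left child.
      Visit R.
      At R: go right to K.
        K is a leaf — visit K.
    Visit V.
    At V: go right to S.
      At S: go left to Z.
        At Z: no left child.
        Visit Z.
        At Z: go right to G.
          G is a leaf — visit G.
      Visit S.
      At S: no right child.
  Visit L.
  At L: go right to A.
    At A: go left to Q.
      Q is a leaf — visit Q.
    Visit A.
    At A: go right to C.
      At C: no left child.
      Visit C.
      At C: go right to W.
        W is a leaf — visit W.
Visit J.
At J: go right to T.
  At T: no left child.
  Visit T.
  At T: go right to B.
    B is a leaf — visit B.
Full in-order sequence: R, K, V, Z, G, S, L, Q, A, C, W, J, T, B.

K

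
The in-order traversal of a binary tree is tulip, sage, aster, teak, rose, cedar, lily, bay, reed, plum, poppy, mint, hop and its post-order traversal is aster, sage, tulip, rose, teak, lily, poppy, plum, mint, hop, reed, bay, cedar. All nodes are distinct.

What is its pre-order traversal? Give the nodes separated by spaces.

cedar teak tulip sage aster rose bay lily reed hop mint plum poppy

The last element of post-order is the root; it splits in-order into left and right subtrees.
Root cedar: left subtree has 5 nodes {tulip, sage, aster, teak, rose}, right has 7 {lily, bay, reed, plum, poppy, mint, hop}.
  Root teak: left subtree has 3 nodes {tulip, sage, aster}, right has 1 {rose}.
    Root tulip: left subtree has 0 nodes { }, right has 2 {sage, aster}.
      Root sage: left subtree has 0 nodes { }, right has 1 {aster}.
  Root bay: left subtree has 1 node {lily}, right has 5 {reed, plum, poppy, mint, hop}.
    Root reed: left subtree has 0 nodes { }, right has 4 {plum, poppy, mint, hop}.
      Root hop: left subtree has 3 nodes {plum, poppy, mint}, right has 0 { }.
        Root mint: left subtree has 2 nodes {plum, poppy}, right has 0 { }.
          Root plum: left subtree has 0 nodes { }, right has 1 {poppy}.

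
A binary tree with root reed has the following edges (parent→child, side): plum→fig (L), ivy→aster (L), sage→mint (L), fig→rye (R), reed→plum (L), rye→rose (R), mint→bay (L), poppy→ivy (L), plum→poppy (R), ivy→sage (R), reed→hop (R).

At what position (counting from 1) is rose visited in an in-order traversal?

In-order visits the left subtree, then the node, then the right subtree.
At reed: go left to plum.
  At plum: go left to fig.
    At fig: no left child.
    Visit fig.
    At fig: go right to rye.
      At rye: no left child.
      Visit rye.
      At rye: go right to rose.
        rose is a leaf — visit rose.
  Visit plum.
  At plum: go right to poppy.
    At poppy: go left to ivy.
      At ivy: go left to aster.
        aster is a leaf — visit aster.
      Visit ivy.
      At ivy: go right to sage.
        At sage: go left to mint.
          At mint: go left to bay.
            bay is a leaf — visit bay.
          Visit mint.
          At mint: no right child.
        Visit sage.
        At sage: no right child.
    Visit poppy.
    At poppy: no right child.
Visit reed.
At reed: go right to hop.
  hop is a leaf — visit hop.
Full in-order sequence: fig, rye, rose, plum, aster, ivy, bay, mint, sage, poppy, reed, hop.

3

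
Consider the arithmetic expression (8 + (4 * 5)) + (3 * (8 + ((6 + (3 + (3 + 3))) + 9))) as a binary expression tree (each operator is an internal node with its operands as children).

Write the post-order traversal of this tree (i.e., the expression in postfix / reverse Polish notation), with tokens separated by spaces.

Post-order on an expression tree gives postfix notation: for each operator, emit left operand, right operand, then the operator.

8 4 5 * + 3 8 6 3 3 3 + + + 9 + + * +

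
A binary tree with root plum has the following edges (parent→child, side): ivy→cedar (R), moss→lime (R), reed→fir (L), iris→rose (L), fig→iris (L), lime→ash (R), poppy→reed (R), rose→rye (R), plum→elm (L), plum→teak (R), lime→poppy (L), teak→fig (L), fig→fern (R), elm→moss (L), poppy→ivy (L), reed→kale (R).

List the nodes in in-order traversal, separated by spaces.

moss ivy cedar poppy fir reed kale lime ash elm plum rose rye iris fig fern teak

In-order visits the left subtree, then the node, then the right subtree.
At plum: go left to elm.
  At elm: go left to moss.
    At moss: no left child.
    Visit moss.
    At moss: go right to lime.
      At lime: go left to poppy.
        At poppy: go left to ivy.
          At ivy: no left child.
          Visit ivy.
          At ivy: go right to cedar.
            cedar is a leaf — visit cedar.
        Visit poppy.
        At poppy: go right to reed.
          At reed: go left to fir.
            fir is a leaf — visit fir.
          Visit reed.
          At reed: go right to kale.
            kale is a leaf — visit kale.
      Visit lime.
      At lime: go right to ash.
        ash is a leaf — visit ash.
  Visit elm.
  At elm: no right child.
Visit plum.
At plum: go right to teak.
  At teak: go left to fig.
    At fig: go left to iris.
      At iris: go left to rose.
        At rose: no left child.
        Visit rose.
        At rose: go right to rye.
          rye is a leaf — visit rye.
      Visit iris.
      At iris: no right child.
    Visit fig.
    At fig: go right to fern.
      fern is a leaf — visit fern.
  Visit teak.
  At teak: no right child.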